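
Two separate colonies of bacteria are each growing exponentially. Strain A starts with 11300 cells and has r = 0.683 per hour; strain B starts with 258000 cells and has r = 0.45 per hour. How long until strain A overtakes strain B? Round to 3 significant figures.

13.4 hours

Set 11300·e^(0.683t) = 258000·e^(0.45t).
e^((0.683 − 0.45)t) = 258000/11300 → e^(0.233·t) = 22.832.
0.233·t = ln(22.832) = 3.1282, so t = 3.1282/0.233 = 13.426.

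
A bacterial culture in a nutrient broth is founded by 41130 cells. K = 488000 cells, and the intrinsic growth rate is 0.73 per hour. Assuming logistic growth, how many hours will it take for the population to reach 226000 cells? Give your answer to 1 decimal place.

3.1 hours

A = (K − N₀)/N₀ = (488000 − 41130)/41130 = 10.865.
Solve 488000/(1 + 10.865·e^(−0.73t)) = 226000: 1 + 10.865·e^(−0.73t) = 2.1593, so e^(−0.73t) = 0.106701.
−0.73·t = ln(0.106701) = -2.2377, so t = 2.2377/0.73 = 3.0654.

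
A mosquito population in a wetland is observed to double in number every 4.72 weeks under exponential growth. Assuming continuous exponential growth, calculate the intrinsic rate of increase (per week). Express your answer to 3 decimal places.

0.147 per week

r = ln(2)/t_d = 0.6931/4.72 = 0.14685.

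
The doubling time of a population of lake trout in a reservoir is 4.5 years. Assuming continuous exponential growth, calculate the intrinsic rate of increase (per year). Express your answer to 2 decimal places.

0.15 per year

r = ln(2)/t_d = 0.6931/4.5 = 0.15403.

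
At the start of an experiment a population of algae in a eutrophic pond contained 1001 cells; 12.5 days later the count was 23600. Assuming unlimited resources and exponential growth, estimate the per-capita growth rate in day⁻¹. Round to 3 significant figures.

0.253 per day

From N(t) = N₀·e^(rt): e^(r·12.5) = 23600/1001 = 23.576.
r·12.5 = ln(23.576) = 3.1602, so r = 3.1602/12.5 = 0.25282.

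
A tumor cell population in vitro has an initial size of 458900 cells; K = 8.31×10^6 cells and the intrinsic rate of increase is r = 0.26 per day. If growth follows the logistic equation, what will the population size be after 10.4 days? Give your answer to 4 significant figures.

A = (K − N₀)/N₀ = (8.31×10^6 − 458900)/458900 = 17.109.
N(t) = K/(1 + A·e^(−rt)) = 8.31×10^6/(1 + 17.109×e^(−0.26×10.4)).
e^(−2.704) = 0.066937; denominator = 1 + 17.109×0.066937 = 2.1452.
N = 8.31×10^6/2.1452 = 3.87377×10^6.

3874000 cells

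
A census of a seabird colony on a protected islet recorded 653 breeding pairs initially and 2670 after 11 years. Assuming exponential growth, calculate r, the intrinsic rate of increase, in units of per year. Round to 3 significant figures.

0.128 per year

From N(t) = N₀·e^(rt): e^(r·11) = 2670/653 = 4.0888.
r·11 = ln(4.0888) = 1.4083, so r = 1.4083/11 = 0.12802.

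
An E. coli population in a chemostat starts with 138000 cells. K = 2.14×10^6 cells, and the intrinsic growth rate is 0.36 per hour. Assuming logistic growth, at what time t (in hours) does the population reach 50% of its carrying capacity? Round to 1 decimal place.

A = (K − N₀)/N₀ = (2.14×10^6 − 138000)/138000 = 14.507.
Solve 2.14×10^6/(1 + 14.507·e^(−0.36t)) = 1.07×10^6: 1 + 14.507·e^(−0.36t) = 2, so e^(−0.36t) = 0.0689311.
−0.36·t = ln(0.0689311) = -2.6746, so t = 2.6746/0.36 = 7.4296.

7.4 hours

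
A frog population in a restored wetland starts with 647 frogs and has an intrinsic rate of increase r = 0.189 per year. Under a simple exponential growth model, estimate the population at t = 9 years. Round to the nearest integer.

N(t) = N₀·e^(rt) = 647 × e^(0.189×9) = 647 × e^1.701.
e^1.701 ≈ 5.4794, so N ≈ 647 × 5.4794 = 3545.19.

3545 frogs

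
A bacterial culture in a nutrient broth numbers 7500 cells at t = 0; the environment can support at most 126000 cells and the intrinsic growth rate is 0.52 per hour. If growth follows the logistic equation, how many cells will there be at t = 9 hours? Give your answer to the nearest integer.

109889 cells

A = (K − N₀)/N₀ = (126000 − 7500)/7500 = 15.8.
N(t) = K/(1 + A·e^(−rt)) = 126000/(1 + 15.8×e^(−0.52×9)).
e^(−4.68) = 0.009279; denominator = 1 + 15.8×0.009279 = 1.1466.
N = 126000/1.1466 = 109889.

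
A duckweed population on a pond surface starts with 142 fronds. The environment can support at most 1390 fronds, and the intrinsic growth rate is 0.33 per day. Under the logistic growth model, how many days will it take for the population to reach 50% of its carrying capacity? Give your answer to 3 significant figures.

6.59 days

A = (K − N₀)/N₀ = (1390 − 142)/142 = 8.7887.
Solve 1390/(1 + 8.7887·e^(−0.33t)) = 695: 1 + 8.7887·e^(−0.33t) = 2, so e^(−0.33t) = 0.113782.
−0.33·t = ln(0.113782) = -2.1735, so t = 2.1735/0.33 = 6.5863.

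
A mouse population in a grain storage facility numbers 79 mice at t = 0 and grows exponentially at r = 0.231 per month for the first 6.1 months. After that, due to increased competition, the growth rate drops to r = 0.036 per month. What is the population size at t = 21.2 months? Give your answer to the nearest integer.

557 mice

Phase 1: N(6.1) = 79·e^(0.231×6.1) = 79·e^1.409 = 323.289.
Phase 2 runs for 21.2 − 6.1 = 15.1 months at r = 0.036.
N(21.2) = 323.289·e^(0.036×15.1) = 323.289·e^0.5436 = 556.768.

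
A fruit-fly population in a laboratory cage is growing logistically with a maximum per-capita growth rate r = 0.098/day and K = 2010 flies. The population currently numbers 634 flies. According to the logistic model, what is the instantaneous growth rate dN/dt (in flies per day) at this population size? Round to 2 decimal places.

dN/dt = rN(1 − N/K) = 0.098 × 634 × (1 − 634/2010).
1 − 634/2010 = 0.68458; dN/dt = 0.098 × 634 × 0.68458 = 42.534.

42.53 flies per day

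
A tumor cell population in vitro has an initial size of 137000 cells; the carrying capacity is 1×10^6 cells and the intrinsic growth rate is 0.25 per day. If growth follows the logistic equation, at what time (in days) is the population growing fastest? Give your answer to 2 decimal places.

7.36 days

Logistic growth is fastest at N = K/2 = 500000.
A = (K − N₀)/N₀ = 6.2993. Set K/(1 + A·e^(−rt)) = K/2 → A·e^(−rt) = 1.
e^(−0.25t) = 1/6.2993 = 0.158749, so t = ln(6.2993)/0.25 = 1.8404/0.25 = 7.3617.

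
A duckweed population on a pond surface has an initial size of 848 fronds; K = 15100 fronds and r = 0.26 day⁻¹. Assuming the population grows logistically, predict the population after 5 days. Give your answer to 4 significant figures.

2706 fronds

A = (K − N₀)/N₀ = (15100 − 848)/848 = 16.807.
N(t) = K/(1 + A·e^(−rt)) = 15100/(1 + 16.807×e^(−0.26×5)).
e^(−1.3) = 0.27253; denominator = 1 + 16.807×0.27253 = 5.5803.
N = 15100/5.5803 = 2705.93.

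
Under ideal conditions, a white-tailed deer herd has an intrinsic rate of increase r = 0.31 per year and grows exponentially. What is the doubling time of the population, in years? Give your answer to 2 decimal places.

2.24 years

Doubling time t_d = ln(2)/r = 0.6931/0.31 = 2.236.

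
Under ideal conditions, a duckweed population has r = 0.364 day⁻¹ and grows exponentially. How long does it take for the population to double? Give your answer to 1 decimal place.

1.9 days

Doubling time t_d = ln(2)/r = 0.6931/0.364 = 1.9043.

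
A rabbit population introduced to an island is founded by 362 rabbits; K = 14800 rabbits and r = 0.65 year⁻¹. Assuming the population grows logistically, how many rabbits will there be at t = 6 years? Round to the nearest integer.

A = (K − N₀)/N₀ = (14800 − 362)/362 = 39.884.
N(t) = K/(1 + A·e^(−rt)) = 14800/(1 + 39.884×e^(−0.65×6)).
e^(−3.9) = 0.020242; denominator = 1 + 39.884×0.020242 = 1.8073.
N = 14800/1.8073 = 8188.88.

8189 rabbits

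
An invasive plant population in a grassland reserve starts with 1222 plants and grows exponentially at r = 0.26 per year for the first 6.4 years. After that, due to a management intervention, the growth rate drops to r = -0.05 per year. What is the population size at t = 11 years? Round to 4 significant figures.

Phase 1: N(6.4) = 1222·e^(0.26×6.4) = 1222·e^1.664 = 6452.64.
Phase 2 runs for 11 − 6.4 = 4.6 years at r = -0.05.
N(11) = 6452.64·e^(-0.05×4.6) = 6452.64·e^-0.23 = 5126.84.

5127 plants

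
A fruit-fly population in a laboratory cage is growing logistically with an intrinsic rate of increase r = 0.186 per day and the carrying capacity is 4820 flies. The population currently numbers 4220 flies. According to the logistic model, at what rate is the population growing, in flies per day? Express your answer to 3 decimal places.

dN/dt = rN(1 − N/K) = 0.186 × 4220 × (1 − 4220/4820).
1 − 4220/4820 = 0.12448; dN/dt = 0.186 × 4220 × 0.12448 = 97.708.

97.708 flies per day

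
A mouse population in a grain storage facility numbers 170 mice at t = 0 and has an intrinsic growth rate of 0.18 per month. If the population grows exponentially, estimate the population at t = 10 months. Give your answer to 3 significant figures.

1030 mice

N(t) = N₀·e^(rt) = 170 × e^(0.18×10) = 170 × e^1.8.
e^1.8 ≈ 6.0496, so N ≈ 170 × 6.0496 = 1028.44.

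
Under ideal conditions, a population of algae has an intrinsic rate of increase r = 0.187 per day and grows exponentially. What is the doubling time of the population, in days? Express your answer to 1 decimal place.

3.7 days

Doubling time t_d = ln(2)/r = 0.6931/0.187 = 3.7067.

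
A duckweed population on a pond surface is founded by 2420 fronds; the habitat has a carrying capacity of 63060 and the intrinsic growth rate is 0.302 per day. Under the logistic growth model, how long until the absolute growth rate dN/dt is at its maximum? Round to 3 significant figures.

10.7 days

Logistic growth is fastest at N = K/2 = 31530.
A = (K − N₀)/N₀ = 25.058. Set K/(1 + A·e^(−rt)) = K/2 → A·e^(−rt) = 1.
e^(−0.302t) = 1/25.058 = 0.0399077, so t = ln(25.058)/0.302 = 3.2212/0.302 = 10.666.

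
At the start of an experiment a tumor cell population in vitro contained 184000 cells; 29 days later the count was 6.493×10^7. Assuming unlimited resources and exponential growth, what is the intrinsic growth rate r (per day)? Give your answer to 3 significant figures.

0.202 per day

From N(t) = N₀·e^(rt): e^(r·29) = 6.493×10^7/184000 = 352.88.
r·29 = ln(352.88) = 5.8661, so r = 5.8661/29 = 0.20228.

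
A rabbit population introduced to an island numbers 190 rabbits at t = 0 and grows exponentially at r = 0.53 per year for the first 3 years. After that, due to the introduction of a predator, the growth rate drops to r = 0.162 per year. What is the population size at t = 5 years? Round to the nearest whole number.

1288 rabbits

Phase 1: N(3) = 190·e^(0.53×3) = 190·e^1.59 = 931.712.
Phase 2 runs for 5 − 3 = 2 years at r = 0.162.
N(5) = 931.712·e^(0.162×2) = 931.712·e^0.324 = 1288.23.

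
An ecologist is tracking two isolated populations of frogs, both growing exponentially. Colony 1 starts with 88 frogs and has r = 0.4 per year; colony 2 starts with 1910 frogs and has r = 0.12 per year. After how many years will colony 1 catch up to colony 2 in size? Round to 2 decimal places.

Set 88·e^(0.4t) = 1910·e^(0.12t).
e^((0.4 − 0.12)t) = 1910/88 → e^(0.28·t) = 21.705.
0.28·t = ln(21.705) = 3.0775, so t = 3.0775/0.28 = 10.991.

10.99 years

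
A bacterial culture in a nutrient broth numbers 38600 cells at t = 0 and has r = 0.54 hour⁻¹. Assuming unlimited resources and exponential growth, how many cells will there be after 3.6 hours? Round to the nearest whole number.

N(t) = N₀·e^(rt) = 38600 × e^(0.54×3.6) = 38600 × e^1.944.
e^1.944 ≈ 6.9866, so N ≈ 38600 × 6.9866 = 269684.

269684 cells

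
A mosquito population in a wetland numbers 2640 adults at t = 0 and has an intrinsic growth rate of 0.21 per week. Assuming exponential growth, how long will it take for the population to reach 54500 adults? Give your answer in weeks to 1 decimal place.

14.4 weeks

Set N₀·e^(rt) = 54500: e^(0.21·t) = 54500/2640 = 20.644.
0.21·t = ln(20.644) = 3.0274, so t = 3.0274/0.21 = 14.416.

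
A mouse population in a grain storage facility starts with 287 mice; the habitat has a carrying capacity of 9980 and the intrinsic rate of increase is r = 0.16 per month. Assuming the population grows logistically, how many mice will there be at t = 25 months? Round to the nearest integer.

A = (K − N₀)/N₀ = (9980 − 287)/287 = 33.774.
N(t) = K/(1 + A·e^(−rt)) = 9980/(1 + 33.774×e^(−0.16×25)).
e^(−4) = 0.018316; denominator = 1 + 33.774×0.018316 = 1.6186.
N = 9980/1.6186 = 6165.88.

6166 mice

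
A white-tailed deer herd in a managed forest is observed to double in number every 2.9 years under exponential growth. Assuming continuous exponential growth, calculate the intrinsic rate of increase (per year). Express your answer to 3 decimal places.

0.239 per year

r = ln(2)/t_d = 0.6931/2.9 = 0.23902.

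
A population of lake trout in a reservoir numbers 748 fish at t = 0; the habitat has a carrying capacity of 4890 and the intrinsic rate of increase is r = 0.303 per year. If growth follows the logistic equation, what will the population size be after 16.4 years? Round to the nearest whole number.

A = (K − N₀)/N₀ = (4890 − 748)/748 = 5.5374.
N(t) = K/(1 + A·e^(−rt)) = 4890/(1 + 5.5374×e^(−0.303×16.4)).
e^(−4.969) = 0.0069487; denominator = 1 + 5.5374×0.0069487 = 1.0385.
N = 4890/1.0385 = 4708.81.

4709 fish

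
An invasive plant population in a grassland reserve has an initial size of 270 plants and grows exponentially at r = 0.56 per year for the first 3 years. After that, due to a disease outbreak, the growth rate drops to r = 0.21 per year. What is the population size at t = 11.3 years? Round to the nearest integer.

8279 plants

Phase 1: N(3) = 270·e^(0.56×3) = 270·e^1.68 = 1448.7.
Phase 2 runs for 11.3 − 3 = 8.3 years at r = 0.21.
N(11.3) = 1448.7·e^(0.21×8.3) = 1448.7·e^1.743 = 8278.54.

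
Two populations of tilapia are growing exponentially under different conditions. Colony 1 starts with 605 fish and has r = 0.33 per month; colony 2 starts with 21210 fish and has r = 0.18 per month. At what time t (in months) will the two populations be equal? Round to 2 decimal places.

Set 605·e^(0.33t) = 21210·e^(0.18t).
e^((0.33 − 0.18)t) = 21210/605 → e^(0.15·t) = 35.058.
0.15·t = ln(35.058) = 3.557, so t = 3.557/0.15 = 23.713.

23.71 months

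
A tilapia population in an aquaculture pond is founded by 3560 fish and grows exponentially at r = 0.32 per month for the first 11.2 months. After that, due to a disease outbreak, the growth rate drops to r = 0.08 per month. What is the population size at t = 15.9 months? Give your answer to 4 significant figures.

Phase 1: N(11.2) = 3560·e^(0.32×11.2) = 3560·e^3.584 = 128222.
Phase 2 runs for 15.9 − 11.2 = 4.7 months at r = 0.08.
N(15.9) = 128222·e^(0.08×4.7) = 128222·e^0.376 = 186748.

186700 fish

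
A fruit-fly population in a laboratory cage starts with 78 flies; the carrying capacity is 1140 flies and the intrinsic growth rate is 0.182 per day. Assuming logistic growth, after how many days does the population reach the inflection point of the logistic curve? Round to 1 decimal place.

14.3 days

Logistic growth is fastest at N = K/2 = 570.
A = (K − N₀)/N₀ = 13.615. Set K/(1 + A·e^(−rt)) = K/2 → A·e^(−rt) = 1.
e^(−0.182t) = 1/13.615 = 0.0734463, so t = ln(13.615)/0.182 = 2.6112/0.182 = 14.347.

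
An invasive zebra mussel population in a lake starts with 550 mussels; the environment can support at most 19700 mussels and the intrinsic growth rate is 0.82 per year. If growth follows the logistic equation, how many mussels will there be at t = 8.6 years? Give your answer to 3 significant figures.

19100 mussels

A = (K − N₀)/N₀ = (19700 − 550)/550 = 34.818.
N(t) = K/(1 + A·e^(−rt)) = 19700/(1 + 34.818×e^(−0.82×8.6)).
e^(−7.052) = 0.00086568; denominator = 1 + 34.818×0.00086568 = 1.0301.
N = 19700/1.0301 = 19123.6.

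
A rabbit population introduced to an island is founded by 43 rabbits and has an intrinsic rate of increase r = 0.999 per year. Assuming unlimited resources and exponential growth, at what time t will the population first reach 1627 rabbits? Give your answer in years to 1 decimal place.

Set N₀·e^(rt) = 1627: e^(0.999·t) = 1627/43 = 37.837.
0.999·t = ln(37.837) = 3.6333, so t = 3.6333/0.999 = 3.6369.

3.6 years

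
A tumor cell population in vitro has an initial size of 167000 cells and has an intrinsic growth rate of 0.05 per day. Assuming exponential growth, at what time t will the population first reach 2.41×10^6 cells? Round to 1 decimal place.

Set N₀·e^(rt) = 2.41×10^6: e^(0.05·t) = 2.41×10^6/167000 = 14.431.
0.05·t = ln(14.431) = 2.6694, so t = 2.6694/0.05 = 53.388.

53.4 days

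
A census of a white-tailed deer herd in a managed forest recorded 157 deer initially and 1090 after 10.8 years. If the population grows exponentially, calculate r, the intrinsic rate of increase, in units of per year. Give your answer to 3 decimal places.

From N(t) = N₀·e^(rt): e^(r·10.8) = 1090/157 = 6.9427.
r·10.8 = ln(6.9427) = 1.9377, so r = 1.9377/10.8 = 0.17942.

0.179 per year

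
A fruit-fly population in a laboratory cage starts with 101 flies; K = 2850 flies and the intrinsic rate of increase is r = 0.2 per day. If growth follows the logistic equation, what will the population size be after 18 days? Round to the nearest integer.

A = (K − N₀)/N₀ = (2850 − 101)/101 = 27.218.
N(t) = K/(1 + A·e^(−rt)) = 2850/(1 + 27.218×e^(−0.2×18)).
e^(−3.6) = 0.027324; denominator = 1 + 27.218×0.027324 = 1.7437.
N = 2850/1.7437 = 1634.46.

1634 flies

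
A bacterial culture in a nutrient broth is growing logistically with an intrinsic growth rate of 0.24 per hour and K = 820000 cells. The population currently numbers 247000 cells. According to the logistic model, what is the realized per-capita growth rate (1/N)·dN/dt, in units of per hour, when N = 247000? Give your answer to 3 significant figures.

(1/N)·dN/dt = r(1 − N/K) = 0.24 × (1 − 247000/820000).
= 0.24 × 0.69878 = 0.16771.

0.168 per hour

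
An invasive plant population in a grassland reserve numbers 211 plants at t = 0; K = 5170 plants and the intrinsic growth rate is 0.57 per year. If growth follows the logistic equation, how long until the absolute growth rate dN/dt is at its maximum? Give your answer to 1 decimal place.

Logistic growth is fastest at N = K/2 = 2585.
A = (K − N₀)/N₀ = 23.502. Set K/(1 + A·e^(−rt)) = K/2 → A·e^(−rt) = 1.
e^(−0.57t) = 1/23.502 = 0.0425489, so t = ln(23.502)/0.57 = 3.1571/0.57 = 5.5388.

5.5 years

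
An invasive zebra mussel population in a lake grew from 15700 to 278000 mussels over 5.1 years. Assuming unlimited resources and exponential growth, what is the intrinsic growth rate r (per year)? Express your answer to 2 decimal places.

From N(t) = N₀·e^(rt): e^(r·5.1) = 278000/15700 = 17.707.
r·5.1 = ln(17.707) = 2.874, so r = 2.874/5.1 = 0.56352.

0.56 per year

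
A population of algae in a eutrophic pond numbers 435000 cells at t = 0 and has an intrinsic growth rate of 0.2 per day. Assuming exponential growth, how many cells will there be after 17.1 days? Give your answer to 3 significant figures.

N(t) = N₀·e^(rt) = 435000 × e^(0.2×17.1) = 435000 × e^3.42.
e^3.42 ≈ 30.569, so N ≈ 435000 × 30.569 = 1.32977×10^7.

13300000 cells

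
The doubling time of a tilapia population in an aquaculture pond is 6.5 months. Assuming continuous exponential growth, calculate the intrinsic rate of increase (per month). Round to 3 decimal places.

0.107 per month

r = ln(2)/t_d = 0.6931/6.5 = 0.10664.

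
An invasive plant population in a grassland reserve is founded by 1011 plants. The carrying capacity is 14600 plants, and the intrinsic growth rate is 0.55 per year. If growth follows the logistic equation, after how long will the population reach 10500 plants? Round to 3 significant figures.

6.43 years

A = (K − N₀)/N₀ = (14600 − 1011)/1011 = 13.441.
Solve 14600/(1 + 13.441·e^(−0.55t)) = 10500: 1 + 13.441·e^(−0.55t) = 1.3905, so e^(−0.55t) = 0.0290508.
−0.55·t = ln(0.0290508) = -3.5387, so t = 3.5387/0.55 = 6.434.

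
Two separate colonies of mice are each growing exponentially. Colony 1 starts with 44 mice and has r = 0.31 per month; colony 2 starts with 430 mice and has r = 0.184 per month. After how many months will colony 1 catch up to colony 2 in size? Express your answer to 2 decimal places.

18.09 months

Set 44·e^(0.31t) = 430·e^(0.184t).
e^((0.31 − 0.184)t) = 430/44 → e^(0.126·t) = 9.7727.
0.126·t = ln(9.7727) = 2.2796, so t = 2.2796/0.126 = 18.092.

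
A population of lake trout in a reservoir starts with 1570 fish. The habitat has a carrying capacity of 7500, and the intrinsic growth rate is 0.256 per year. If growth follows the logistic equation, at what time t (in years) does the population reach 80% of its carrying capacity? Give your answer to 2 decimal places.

A = (K − N₀)/N₀ = (7500 − 1570)/1570 = 3.7771.
Solve 7500/(1 + 3.7771·e^(−0.256t)) = 6000: 1 + 3.7771·e^(−0.256t) = 1.25, so e^(−0.256t) = 0.0661889.
−0.256·t = ln(0.0661889) = -2.7152, so t = 2.7152/0.256 = 10.606.

10.61 years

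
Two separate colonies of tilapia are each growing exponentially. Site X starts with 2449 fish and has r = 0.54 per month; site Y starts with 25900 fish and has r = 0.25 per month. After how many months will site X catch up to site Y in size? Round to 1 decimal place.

Set 2449·e^(0.54t) = 25900·e^(0.25t).
e^((0.54 − 0.25)t) = 25900/2449 → e^(0.29·t) = 10.576.
0.29·t = ln(10.576) = 2.3586, so t = 2.3586/0.29 = 8.133.

8.1 months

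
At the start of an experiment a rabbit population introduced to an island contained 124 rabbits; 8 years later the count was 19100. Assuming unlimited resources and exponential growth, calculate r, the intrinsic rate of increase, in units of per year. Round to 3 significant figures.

0.630 per year

From N(t) = N₀·e^(rt): e^(r·8) = 19100/124 = 154.03.
r·8 = ln(154.03) = 5.0372, so r = 5.0372/8 = 0.62965.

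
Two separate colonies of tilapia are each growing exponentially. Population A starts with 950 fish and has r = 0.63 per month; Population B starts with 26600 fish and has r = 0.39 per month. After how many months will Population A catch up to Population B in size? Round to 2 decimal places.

13.88 months

Set 950·e^(0.63t) = 26600·e^(0.39t).
e^((0.63 − 0.39)t) = 26600/950 → e^(0.24·t) = 28.
0.24·t = ln(28) = 3.3322, so t = 3.3322/0.24 = 13.884.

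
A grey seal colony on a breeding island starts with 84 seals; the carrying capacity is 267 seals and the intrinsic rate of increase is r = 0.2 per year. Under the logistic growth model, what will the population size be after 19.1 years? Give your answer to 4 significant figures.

A = (K − N₀)/N₀ = (267 − 84)/84 = 2.1786.
N(t) = K/(1 + A·e^(−rt)) = 267/(1 + 2.1786×e^(−0.2×19.1)).
e^(−3.82) = 0.021928; denominator = 1 + 2.1786×0.021928 = 1.0478.
N = 267/1.0478 = 254.827.

254.8 seals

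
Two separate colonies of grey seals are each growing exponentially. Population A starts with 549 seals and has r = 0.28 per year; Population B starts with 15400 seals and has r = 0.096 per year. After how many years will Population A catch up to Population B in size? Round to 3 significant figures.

18.1 years

Set 549·e^(0.28t) = 15400·e^(0.096t).
e^((0.28 − 0.096)t) = 15400/549 → e^(0.184·t) = 28.051.
0.184·t = ln(28.051) = 3.334, so t = 3.334/0.184 = 18.12.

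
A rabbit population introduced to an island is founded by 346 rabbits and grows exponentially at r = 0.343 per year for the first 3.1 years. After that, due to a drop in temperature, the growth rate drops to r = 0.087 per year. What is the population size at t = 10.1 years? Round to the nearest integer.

1842 rabbits

Phase 1: N(3.1) = 346·e^(0.343×3.1) = 346·e^1.063 = 1001.99.
Phase 2 runs for 10.1 − 3.1 = 7 years at r = 0.087.
N(10.1) = 1001.99·e^(0.087×7) = 1001.99·e^0.609 = 1842.24.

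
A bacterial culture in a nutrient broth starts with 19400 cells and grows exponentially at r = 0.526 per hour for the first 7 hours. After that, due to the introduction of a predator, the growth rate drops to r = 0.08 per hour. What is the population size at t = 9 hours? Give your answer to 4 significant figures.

Phase 1: N(7) = 19400·e^(0.526×7) = 19400·e^3.682 = 770680.
Phase 2 runs for 9 − 7 = 2 hours at r = 0.08.
N(9) = 770680·e^(0.08×2) = 770680·e^0.16 = 904401.

904400 cells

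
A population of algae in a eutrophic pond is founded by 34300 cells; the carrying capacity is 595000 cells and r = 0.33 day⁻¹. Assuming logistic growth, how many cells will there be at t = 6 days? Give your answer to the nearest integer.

182683 cells

A = (K − N₀)/N₀ = (595000 − 34300)/34300 = 16.347.
N(t) = K/(1 + A·e^(−rt)) = 595000/(1 + 16.347×e^(−0.33×6)).
e^(−1.98) = 0.13807; denominator = 1 + 16.347×0.13807 = 3.257.
N = 595000/3.257 = 182683.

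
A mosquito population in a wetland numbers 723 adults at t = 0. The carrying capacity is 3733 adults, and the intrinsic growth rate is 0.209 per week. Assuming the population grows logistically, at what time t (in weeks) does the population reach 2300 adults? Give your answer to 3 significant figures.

A = (K − N₀)/N₀ = (3733 − 723)/723 = 4.1632.
Solve 3733/(1 + 4.1632·e^(−0.209t)) = 2300: 1 + 4.1632·e^(−0.209t) = 1.623, so e^(−0.209t) = 0.149655.
−0.209·t = ln(0.149655) = -1.8994, so t = 1.8994/0.209 = 9.0882.

9.09 weeks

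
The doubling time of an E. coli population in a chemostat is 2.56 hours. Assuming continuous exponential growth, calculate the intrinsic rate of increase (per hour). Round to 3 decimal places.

r = ln(2)/t_d = 0.6931/2.56 = 0.27076.

0.271 per hour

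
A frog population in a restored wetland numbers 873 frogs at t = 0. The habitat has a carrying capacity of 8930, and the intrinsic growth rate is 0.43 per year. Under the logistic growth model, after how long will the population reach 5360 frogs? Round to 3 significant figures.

6.11 years

A = (K − N₀)/N₀ = (8930 − 873)/873 = 9.2291.
Solve 8930/(1 + 9.2291·e^(−0.43t)) = 5360: 1 + 9.2291·e^(−0.43t) = 1.666, so e^(−0.43t) = 0.0721679.
−0.43·t = ln(0.0721679) = -2.6288, so t = 2.6288/0.43 = 6.1134.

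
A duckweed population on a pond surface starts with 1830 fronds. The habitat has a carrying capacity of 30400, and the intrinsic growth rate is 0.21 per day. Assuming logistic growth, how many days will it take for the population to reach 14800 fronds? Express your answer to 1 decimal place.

A = (K − N₀)/N₀ = (30400 − 1830)/1830 = 15.612.
Solve 30400/(1 + 15.612·e^(−0.21t)) = 14800: 1 + 15.612·e^(−0.21t) = 2.0541, so e^(−0.21t) = 0.0675155.
−0.21·t = ln(0.0675155) = -2.6954, so t = 2.6954/0.21 = 12.835.

12.8 days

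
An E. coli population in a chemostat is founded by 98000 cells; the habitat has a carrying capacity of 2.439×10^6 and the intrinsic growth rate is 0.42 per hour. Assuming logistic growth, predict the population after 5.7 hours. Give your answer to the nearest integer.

766960 cells

A = (K − N₀)/N₀ = (2.439×10^6 − 98000)/98000 = 23.888.
N(t) = K/(1 + A·e^(−rt)) = 2.439×10^6/(1 + 23.888×e^(−0.42×5.7)).
e^(−2.394) = 0.091264; denominator = 1 + 23.888×0.091264 = 3.1801.
N = 2.439×10^6/3.1801 = 766960.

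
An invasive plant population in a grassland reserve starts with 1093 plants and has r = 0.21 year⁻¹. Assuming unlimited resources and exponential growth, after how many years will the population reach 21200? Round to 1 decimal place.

14.1 years

Set N₀·e^(rt) = 21200: e^(0.21·t) = 21200/1093 = 19.396.
0.21·t = ln(19.396) = 2.9651, so t = 2.9651/0.21 = 14.119.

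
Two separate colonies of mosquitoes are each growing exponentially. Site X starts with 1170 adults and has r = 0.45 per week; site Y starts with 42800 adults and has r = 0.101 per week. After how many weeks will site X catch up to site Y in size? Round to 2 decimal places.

10.31 weeks

Set 1170·e^(0.45t) = 42800·e^(0.101t).
e^((0.45 − 0.101)t) = 42800/1170 → e^(0.349·t) = 36.581.
0.349·t = ln(36.581) = 3.5995, so t = 3.5995/0.349 = 10.314.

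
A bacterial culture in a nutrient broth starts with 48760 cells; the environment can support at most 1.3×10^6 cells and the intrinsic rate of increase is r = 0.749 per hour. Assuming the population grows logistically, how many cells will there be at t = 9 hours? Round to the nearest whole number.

1261747 cells

A = (K − N₀)/N₀ = (1.3×10^6 − 48760)/48760 = 25.661.
N(t) = K/(1 + A·e^(−rt)) = 1.3×10^6/(1 + 25.661×e^(−0.749×9)).
e^(−6.741) = 0.0011815; denominator = 1 + 25.661×0.0011815 = 1.0303.
N = 1.3×10^6/1.0303 = 1.261747×10^6.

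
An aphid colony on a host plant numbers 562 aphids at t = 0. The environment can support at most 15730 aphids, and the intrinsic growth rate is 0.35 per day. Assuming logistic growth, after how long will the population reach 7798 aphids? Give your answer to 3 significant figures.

9.37 days

A = (K − N₀)/N₀ = (15730 − 562)/562 = 26.989.
Solve 15730/(1 + 26.989·e^(−0.35t)) = 7798: 1 + 26.989·e^(−0.35t) = 2.0172, so e^(−0.35t) = 0.0376884.
−0.35·t = ln(0.0376884) = -3.2784, so t = 3.2784/0.35 = 9.3669.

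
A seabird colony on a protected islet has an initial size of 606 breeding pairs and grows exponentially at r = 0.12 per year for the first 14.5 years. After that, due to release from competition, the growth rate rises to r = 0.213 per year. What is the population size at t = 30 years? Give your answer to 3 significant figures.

Phase 1: N(14.5) = 606·e^(0.12×14.5) = 606·e^1.74 = 3452.59.
Phase 2 runs for 30 − 14.5 = 15.5 years at r = 0.213.
N(30) = 3452.59·e^(0.213×15.5) = 3452.59·e^3.301 = 93749.3.

93700 breeding pairs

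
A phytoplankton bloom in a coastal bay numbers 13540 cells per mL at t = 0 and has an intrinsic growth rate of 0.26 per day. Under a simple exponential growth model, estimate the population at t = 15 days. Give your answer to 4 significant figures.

668900 cells per mL

N(t) = N₀·e^(rt) = 13540 × e^(0.26×15) = 13540 × e^3.9.
e^3.9 ≈ 49.402, so N ≈ 13540 × 49.402 = 668909.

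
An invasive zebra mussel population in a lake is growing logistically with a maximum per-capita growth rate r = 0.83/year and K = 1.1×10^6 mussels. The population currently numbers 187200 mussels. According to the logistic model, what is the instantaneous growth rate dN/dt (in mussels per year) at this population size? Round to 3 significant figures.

129000 mussels per year

dN/dt = rN(1 − N/K) = 0.83 × 187200 × (1 − 187200/1.1×10^6).
1 − 187200/1.1×10^6 = 0.82982; dN/dt = 0.83 × 187200 × 0.82982 = 1.28934×10^5.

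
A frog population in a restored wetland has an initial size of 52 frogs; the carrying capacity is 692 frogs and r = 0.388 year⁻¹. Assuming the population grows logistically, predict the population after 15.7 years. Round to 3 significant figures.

A = (K − N₀)/N₀ = (692 − 52)/52 = 12.308.
N(t) = K/(1 + A·e^(−rt)) = 692/(1 + 12.308×e^(−0.388×15.7)).
e^(−6.092) = 0.0022618; denominator = 1 + 12.308×0.0022618 = 1.0278.
N = 692/1.0278 = 673.258.

673 frogs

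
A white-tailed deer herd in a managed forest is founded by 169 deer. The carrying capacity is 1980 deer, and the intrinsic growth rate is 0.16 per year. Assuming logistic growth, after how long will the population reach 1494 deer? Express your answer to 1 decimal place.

A = (K − N₀)/N₀ = (1980 − 169)/169 = 10.716.
Solve 1980/(1 + 10.716·e^(−0.16t)) = 1494: 1 + 10.716·e^(−0.16t) = 1.3253, so e^(−0.16t) = 0.0303567.
−0.16·t = ln(0.0303567) = -3.4947, so t = 3.4947/0.16 = 21.842.

21.8 years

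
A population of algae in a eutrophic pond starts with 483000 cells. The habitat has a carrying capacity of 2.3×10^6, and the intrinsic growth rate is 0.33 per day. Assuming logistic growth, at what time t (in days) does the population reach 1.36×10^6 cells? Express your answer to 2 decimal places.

A = (K − N₀)/N₀ = (2.3×10^6 − 483000)/483000 = 3.7619.
Solve 2.3×10^6/(1 + 3.7619·e^(−0.33t)) = 1.36×10^6: 1 + 3.7619·e^(−0.33t) = 1.6912, so e^(−0.33t) = 0.18373.
−0.33·t = ln(0.18373) = -1.6943, so t = 1.6943/0.33 = 5.1342.

5.13 days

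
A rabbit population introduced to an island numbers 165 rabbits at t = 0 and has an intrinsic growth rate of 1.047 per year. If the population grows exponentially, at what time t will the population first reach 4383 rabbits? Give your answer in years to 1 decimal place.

3.1 years

Set N₀·e^(rt) = 4383: e^(1.047·t) = 4383/165 = 26.564.
1.047·t = ln(26.564) = 3.2795, so t = 3.2795/1.047 = 3.1323.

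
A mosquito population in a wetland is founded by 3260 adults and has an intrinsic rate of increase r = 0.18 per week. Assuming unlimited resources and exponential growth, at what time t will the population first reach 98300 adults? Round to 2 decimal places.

Set N₀·e^(rt) = 98300: e^(0.18·t) = 98300/3260 = 30.153.
0.18·t = ln(30.153) = 3.4063, so t = 3.4063/0.18 = 18.924.

18.92 weeks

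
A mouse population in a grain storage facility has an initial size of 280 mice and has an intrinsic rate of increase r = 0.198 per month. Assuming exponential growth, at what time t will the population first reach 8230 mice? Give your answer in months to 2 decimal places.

Set N₀·e^(rt) = 8230: e^(0.198·t) = 8230/280 = 29.393.
0.198·t = ln(29.393) = 3.3808, so t = 3.3808/0.198 = 17.075.

17.07 months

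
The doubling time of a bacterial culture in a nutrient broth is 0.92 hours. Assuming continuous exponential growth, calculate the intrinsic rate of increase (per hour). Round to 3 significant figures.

0.753 per hour

r = ln(2)/t_d = 0.6931/0.92 = 0.75342.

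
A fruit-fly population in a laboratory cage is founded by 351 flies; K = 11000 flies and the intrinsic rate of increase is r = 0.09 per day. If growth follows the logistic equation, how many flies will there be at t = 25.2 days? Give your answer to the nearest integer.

2657 flies

A = (K − N₀)/N₀ = (11000 − 351)/351 = 30.339.
N(t) = K/(1 + A·e^(−rt)) = 11000/(1 + 30.339×e^(−0.09×25.2)).
e^(−2.268) = 0.10352; denominator = 1 + 30.339×0.10352 = 4.1407.
N = 11000/4.1407 = 2656.58.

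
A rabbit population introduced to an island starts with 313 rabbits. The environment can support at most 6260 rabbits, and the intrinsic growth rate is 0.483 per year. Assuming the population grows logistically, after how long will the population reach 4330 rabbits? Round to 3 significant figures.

A = (K − N₀)/N₀ = (6260 − 313)/313 = 19.
Solve 6260/(1 + 19·e^(−0.483t)) = 4330: 1 + 19·e^(−0.483t) = 1.4457, so e^(−0.483t) = 0.0234593.
−0.483·t = ln(0.0234593) = -3.7525, so t = 3.7525/0.483 = 7.7691.

7.77 years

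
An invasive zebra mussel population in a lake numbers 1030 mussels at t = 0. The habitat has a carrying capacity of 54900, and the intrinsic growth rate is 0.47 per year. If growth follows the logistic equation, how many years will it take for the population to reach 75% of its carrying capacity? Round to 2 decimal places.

A = (K − N₀)/N₀ = (54900 − 1030)/1030 = 52.301.
Solve 54900/(1 + 52.301·e^(−0.47t)) = 41175: 1 + 52.301·e^(−0.47t) = 1.3333, so e^(−0.47t) = 0.00637337.
−0.47·t = ln(0.00637337) = -5.0556, so t = 5.0556/0.47 = 10.757.

10.76 years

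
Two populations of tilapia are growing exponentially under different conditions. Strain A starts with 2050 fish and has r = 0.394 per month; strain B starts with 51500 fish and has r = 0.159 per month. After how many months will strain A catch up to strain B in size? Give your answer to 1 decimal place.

13.7 months

Set 2050·e^(0.394t) = 51500·e^(0.159t).
e^((0.394 − 0.159)t) = 51500/2050 → e^(0.235·t) = 25.122.
0.235·t = ln(25.122) = 3.2237, so t = 3.2237/0.235 = 13.718.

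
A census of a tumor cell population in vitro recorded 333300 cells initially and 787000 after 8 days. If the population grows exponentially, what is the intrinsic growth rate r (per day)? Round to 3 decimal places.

From N(t) = N₀·e^(rt): e^(r·8) = 787000/333300 = 2.3612.
r·8 = ln(2.3612) = 0.85919, so r = 0.85919/8 = 0.1074.

0.107 per day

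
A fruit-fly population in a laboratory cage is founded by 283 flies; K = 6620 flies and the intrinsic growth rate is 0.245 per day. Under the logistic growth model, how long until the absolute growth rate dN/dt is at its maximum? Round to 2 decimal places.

12.69 days

Logistic growth is fastest at N = K/2 = 3310.
A = (K − N₀)/N₀ = 22.392. Set K/(1 + A·e^(−rt)) = K/2 → A·e^(−rt) = 1.
e^(−0.245t) = 1/22.392 = 0.0446584, so t = ln(22.392)/0.245 = 3.1087/0.245 = 12.689.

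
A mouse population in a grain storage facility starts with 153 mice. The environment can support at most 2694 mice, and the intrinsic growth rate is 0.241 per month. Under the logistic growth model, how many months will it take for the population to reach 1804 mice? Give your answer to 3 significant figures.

A = (K − N₀)/N₀ = (2694 − 153)/153 = 16.608.
Solve 2694/(1 + 16.608·e^(−0.241t)) = 1804: 1 + 16.608·e^(−0.241t) = 1.4933, so e^(−0.241t) = 0.0297057.
−0.241·t = ln(0.0297057) = -3.5164, so t = 3.5164/0.241 = 14.591.

14.6 months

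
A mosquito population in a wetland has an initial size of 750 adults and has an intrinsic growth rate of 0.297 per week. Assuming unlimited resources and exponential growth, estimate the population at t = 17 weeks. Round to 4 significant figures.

N(t) = N₀·e^(rt) = 750 × e^(0.297×17) = 750 × e^5.049.
e^5.049 ≈ 155.87, so N ≈ 750 × 155.87 = 116900.

116900 adults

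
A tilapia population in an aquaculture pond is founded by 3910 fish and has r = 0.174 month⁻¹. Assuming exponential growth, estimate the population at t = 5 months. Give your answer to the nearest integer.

N(t) = N₀·e^(rt) = 3910 × e^(0.174×5) = 3910 × e^0.87.
e^0.87 ≈ 2.3869, so N ≈ 3910 × 2.3869 = 9332.82.

9333 fish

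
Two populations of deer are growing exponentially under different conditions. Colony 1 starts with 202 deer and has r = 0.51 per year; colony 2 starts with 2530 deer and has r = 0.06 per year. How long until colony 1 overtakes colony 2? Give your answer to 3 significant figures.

5.62 years

Set 202·e^(0.51t) = 2530·e^(0.06t).
e^((0.51 − 0.06)t) = 2530/202 → e^(0.45·t) = 12.525.
0.45·t = ln(12.525) = 2.5277, so t = 2.5277/0.45 = 5.6171.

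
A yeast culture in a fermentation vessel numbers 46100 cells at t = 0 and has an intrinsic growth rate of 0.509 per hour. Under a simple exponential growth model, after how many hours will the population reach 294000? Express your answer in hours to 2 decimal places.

Set N₀·e^(rt) = 294000: e^(0.509·t) = 294000/46100 = 6.3774.
0.509·t = ln(6.3774) = 1.8528, so t = 1.8528/0.509 = 3.64.

3.64 hours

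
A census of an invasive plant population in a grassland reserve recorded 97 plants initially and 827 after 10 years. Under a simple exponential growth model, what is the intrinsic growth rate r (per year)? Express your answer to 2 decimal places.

From N(t) = N₀·e^(rt): e^(r·10) = 827/97 = 8.5258.
r·10 = ln(8.5258) = 2.1431, so r = 2.1431/10 = 0.21431.

0.21 per year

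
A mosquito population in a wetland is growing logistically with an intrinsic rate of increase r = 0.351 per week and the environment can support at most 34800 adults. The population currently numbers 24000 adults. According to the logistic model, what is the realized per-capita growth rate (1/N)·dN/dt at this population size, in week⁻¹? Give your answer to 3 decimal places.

0.109 per week

(1/N)·dN/dt = r(1 − N/K) = 0.351 × (1 − 24000/34800).
= 0.351 × 0.31034 = 0.10893.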